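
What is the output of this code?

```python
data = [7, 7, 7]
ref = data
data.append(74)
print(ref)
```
[7, 7, 7, 74]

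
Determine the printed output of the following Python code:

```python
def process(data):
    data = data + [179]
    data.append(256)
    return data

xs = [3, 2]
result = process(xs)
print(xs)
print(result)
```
[3, 2]
[3, 2, 179, 256]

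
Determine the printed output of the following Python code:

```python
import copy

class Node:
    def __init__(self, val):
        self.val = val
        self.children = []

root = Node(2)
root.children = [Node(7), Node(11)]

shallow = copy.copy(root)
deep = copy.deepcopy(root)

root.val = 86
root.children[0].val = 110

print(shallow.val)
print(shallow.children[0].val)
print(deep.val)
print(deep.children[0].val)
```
2
110
2
7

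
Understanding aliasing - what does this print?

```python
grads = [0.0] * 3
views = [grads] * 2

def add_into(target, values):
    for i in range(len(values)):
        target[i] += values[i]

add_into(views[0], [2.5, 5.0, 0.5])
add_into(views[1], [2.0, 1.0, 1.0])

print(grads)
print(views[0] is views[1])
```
[4.5, 6.0, 1.5]
True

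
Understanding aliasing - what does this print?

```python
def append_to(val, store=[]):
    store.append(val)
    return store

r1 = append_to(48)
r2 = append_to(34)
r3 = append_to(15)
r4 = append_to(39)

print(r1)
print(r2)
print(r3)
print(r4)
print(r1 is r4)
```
[48, 34, 15, 39]
[48, 34, 15, 39]
[48, 34, 15, 39]
[48, 34, 15, 39]
True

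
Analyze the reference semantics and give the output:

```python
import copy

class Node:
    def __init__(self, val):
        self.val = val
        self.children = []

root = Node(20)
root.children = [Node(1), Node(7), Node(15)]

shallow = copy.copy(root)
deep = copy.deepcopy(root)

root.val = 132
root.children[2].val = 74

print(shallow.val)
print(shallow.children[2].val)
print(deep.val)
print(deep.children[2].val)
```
20
74
20
15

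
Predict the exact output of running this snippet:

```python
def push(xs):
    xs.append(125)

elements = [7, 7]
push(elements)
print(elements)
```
[7, 7, 125]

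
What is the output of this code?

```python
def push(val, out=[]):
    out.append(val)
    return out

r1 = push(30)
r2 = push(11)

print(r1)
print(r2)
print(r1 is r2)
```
[30, 11]
[30, 11]
True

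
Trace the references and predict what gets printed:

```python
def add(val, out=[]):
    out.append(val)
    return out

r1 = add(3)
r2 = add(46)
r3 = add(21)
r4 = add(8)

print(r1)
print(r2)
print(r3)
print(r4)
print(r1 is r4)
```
[3, 46, 21, 8]
[3, 46, 21, 8]
[3, 46, 21, 8]
[3, 46, 21, 8]
True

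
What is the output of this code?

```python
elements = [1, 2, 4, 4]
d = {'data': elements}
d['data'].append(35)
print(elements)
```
[1, 2, 4, 4, 35]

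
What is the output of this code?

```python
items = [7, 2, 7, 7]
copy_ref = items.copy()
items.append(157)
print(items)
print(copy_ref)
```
[7, 2, 7, 7, 157]
[7, 2, 7, 7]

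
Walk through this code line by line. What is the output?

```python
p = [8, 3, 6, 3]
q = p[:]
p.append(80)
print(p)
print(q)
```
[8, 3, 6, 3, 80]
[8, 3, 6, 3]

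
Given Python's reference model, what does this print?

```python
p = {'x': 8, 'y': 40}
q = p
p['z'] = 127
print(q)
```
{'x': 8, 'y': 40, 'z': 127}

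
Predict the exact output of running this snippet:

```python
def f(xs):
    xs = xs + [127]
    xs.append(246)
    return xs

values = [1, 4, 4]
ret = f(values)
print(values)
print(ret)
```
[1, 4, 4]
[1, 4, 4, 127, 246]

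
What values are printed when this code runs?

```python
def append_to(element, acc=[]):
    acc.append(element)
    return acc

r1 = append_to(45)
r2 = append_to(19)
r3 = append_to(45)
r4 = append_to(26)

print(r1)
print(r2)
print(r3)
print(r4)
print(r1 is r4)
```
[45, 19, 45, 26]
[45, 19, 45, 26]
[45, 19, 45, 26]
[45, 19, 45, 26]
True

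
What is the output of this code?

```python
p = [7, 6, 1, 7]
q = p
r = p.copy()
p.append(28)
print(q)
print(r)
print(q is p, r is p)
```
[7, 6, 1, 7, 28]
[7, 6, 1, 7]
True False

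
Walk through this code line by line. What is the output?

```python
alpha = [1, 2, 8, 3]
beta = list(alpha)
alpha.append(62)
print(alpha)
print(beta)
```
[1, 2, 8, 3, 62]
[1, 2, 8, 3]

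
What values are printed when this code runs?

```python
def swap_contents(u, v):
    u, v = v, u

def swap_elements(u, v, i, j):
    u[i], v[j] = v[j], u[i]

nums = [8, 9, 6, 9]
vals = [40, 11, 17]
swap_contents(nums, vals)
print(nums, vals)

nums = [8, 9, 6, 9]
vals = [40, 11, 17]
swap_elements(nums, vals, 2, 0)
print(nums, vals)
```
[8, 9, 6, 9] [40, 11, 17]
[8, 9, 40, 9] [6, 11, 17]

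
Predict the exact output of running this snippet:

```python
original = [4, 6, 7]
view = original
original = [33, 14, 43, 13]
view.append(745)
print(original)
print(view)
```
[33, 14, 43, 13]
[4, 6, 7, 745]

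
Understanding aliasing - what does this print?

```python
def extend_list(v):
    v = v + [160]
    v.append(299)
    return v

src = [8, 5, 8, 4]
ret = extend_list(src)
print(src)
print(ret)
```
[8, 5, 8, 4]
[8, 5, 8, 4, 160, 299]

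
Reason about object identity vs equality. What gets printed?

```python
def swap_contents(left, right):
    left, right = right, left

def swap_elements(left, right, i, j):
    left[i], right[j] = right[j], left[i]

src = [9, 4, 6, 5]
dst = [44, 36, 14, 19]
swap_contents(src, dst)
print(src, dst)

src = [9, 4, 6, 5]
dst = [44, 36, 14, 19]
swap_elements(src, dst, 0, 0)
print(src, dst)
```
[9, 4, 6, 5] [44, 36, 14, 19]
[44, 4, 6, 5] [9, 36, 14, 19]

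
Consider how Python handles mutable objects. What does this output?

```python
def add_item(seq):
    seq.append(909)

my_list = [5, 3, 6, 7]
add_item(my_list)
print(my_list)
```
[5, 3, 6, 7, 909]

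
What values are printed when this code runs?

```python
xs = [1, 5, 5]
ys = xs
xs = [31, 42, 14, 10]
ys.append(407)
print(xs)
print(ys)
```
[31, 42, 14, 10]
[1, 5, 5, 407]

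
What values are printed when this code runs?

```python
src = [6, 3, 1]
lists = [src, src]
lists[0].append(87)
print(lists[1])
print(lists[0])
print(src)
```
[6, 3, 1, 87]
[6, 3, 1, 87]
[6, 3, 1, 87]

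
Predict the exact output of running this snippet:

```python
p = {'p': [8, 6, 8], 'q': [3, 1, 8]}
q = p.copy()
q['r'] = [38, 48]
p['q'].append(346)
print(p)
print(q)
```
{'p': [8, 6, 8], 'q': [3, 1, 8, 346]}
{'p': [8, 6, 8], 'q': [3, 1, 8, 346], 'r': [38, 48]}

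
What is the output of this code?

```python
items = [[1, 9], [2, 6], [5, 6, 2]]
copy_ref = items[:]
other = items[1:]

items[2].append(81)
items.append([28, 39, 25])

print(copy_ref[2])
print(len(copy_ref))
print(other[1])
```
[5, 6, 2, 81]
3
[5, 6, 2, 81]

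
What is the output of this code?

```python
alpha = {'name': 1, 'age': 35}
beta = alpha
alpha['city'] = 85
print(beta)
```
{'name': 1, 'age': 35, 'city': 85}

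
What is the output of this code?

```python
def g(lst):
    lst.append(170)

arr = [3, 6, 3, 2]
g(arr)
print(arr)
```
[3, 6, 3, 2, 170]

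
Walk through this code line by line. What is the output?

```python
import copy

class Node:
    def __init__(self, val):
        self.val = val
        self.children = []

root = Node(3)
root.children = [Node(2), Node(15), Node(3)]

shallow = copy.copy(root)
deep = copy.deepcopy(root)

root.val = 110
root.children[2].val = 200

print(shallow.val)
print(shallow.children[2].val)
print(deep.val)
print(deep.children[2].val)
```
3
200
3
3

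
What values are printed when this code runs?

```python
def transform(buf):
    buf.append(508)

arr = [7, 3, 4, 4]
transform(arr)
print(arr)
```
[7, 3, 4, 4, 508]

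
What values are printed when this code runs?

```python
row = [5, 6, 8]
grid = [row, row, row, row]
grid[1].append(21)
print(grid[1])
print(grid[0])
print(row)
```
[5, 6, 8, 21]
[5, 6, 8, 21]
[5, 6, 8, 21]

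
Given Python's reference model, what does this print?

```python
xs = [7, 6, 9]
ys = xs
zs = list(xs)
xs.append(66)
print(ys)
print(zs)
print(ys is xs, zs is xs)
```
[7, 6, 9, 66]
[7, 6, 9]
True False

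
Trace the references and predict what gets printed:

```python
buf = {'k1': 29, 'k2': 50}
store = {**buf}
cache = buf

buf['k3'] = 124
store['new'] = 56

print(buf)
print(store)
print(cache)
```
{'k1': 29, 'k2': 50, 'k3': 124}
{'k1': 29, 'k2': 50, 'new': 56}
{'k1': 29, 'k2': 50, 'k3': 124}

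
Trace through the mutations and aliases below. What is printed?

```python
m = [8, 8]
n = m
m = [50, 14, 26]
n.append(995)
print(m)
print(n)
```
[50, 14, 26]
[8, 8, 995]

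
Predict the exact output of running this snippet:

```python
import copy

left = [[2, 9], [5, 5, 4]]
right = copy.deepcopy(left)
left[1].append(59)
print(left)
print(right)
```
[[2, 9], [5, 5, 4, 59]]
[[2, 9], [5, 5, 4]]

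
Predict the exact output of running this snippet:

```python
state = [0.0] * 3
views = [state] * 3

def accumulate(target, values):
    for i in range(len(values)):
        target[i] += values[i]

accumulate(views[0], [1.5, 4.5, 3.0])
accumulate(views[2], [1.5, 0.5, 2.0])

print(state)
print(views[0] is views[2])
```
[3.0, 5.0, 5.0]
True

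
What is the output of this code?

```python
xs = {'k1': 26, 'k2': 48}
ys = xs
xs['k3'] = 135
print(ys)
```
{'k1': 26, 'k2': 48, 'k3': 135}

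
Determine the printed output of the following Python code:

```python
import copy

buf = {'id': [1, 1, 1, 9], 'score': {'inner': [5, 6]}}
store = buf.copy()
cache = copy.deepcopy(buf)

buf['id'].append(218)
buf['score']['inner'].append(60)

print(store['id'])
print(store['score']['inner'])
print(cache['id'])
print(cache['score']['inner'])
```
[1, 1, 1, 9, 218]
[5, 6, 60]
[1, 1, 1, 9]
[5, 6]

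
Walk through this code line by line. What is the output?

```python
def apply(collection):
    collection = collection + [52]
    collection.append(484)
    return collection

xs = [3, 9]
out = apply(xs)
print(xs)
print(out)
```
[3, 9]
[3, 9, 52, 484]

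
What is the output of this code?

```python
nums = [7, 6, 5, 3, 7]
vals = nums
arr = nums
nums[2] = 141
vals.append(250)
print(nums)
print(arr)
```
[7, 6, 141, 3, 7, 250]
[7, 6, 141, 3, 7, 250]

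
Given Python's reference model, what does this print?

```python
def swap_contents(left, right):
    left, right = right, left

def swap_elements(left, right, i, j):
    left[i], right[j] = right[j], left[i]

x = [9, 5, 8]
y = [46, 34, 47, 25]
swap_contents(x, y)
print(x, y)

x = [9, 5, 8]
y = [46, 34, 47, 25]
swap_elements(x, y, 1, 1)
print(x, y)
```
[9, 5, 8] [46, 34, 47, 25]
[9, 34, 8] [46, 5, 47, 25]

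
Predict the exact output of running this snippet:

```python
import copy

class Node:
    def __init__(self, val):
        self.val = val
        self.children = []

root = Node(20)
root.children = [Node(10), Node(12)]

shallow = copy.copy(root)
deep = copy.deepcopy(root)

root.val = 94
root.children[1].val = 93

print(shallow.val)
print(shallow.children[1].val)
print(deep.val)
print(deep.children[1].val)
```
20
93
20
12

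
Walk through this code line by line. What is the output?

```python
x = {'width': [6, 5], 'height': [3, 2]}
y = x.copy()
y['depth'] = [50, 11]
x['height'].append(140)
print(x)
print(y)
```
{'width': [6, 5], 'height': [3, 2, 140]}
{'width': [6, 5], 'height': [3, 2, 140], 'depth': [50, 11]}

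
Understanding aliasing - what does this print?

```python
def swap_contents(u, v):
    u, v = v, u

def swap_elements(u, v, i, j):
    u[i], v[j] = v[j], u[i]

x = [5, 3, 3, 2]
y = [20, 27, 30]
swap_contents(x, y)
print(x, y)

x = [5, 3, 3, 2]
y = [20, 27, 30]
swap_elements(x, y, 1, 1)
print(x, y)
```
[5, 3, 3, 2] [20, 27, 30]
[5, 27, 3, 2] [20, 3, 30]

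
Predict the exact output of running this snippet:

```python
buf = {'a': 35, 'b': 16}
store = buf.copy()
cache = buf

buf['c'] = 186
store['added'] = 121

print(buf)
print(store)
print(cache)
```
{'a': 35, 'b': 16, 'c': 186}
{'a': 35, 'b': 16, 'added': 121}
{'a': 35, 'b': 16, 'c': 186}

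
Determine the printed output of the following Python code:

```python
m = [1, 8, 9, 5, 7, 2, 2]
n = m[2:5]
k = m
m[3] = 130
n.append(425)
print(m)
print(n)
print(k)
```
[1, 8, 9, 130, 7, 2, 2]
[9, 5, 7, 425]
[1, 8, 9, 130, 7, 2, 2]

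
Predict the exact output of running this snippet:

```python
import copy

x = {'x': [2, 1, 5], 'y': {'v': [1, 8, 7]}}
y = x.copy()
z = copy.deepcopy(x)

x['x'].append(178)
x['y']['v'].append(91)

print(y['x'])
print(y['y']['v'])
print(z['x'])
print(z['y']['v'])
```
[2, 1, 5, 178]
[1, 8, 7, 91]
[2, 1, 5]
[1, 8, 7]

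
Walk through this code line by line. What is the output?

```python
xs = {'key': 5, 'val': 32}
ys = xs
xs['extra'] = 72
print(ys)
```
{'key': 5, 'val': 32, 'extra': 72}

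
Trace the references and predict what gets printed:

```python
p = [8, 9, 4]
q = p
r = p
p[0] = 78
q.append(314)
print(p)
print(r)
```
[78, 9, 4, 314]
[78, 9, 4, 314]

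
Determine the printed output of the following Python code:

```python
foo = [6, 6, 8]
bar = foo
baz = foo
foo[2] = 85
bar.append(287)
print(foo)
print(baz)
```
[6, 6, 85, 287]
[6, 6, 85, 287]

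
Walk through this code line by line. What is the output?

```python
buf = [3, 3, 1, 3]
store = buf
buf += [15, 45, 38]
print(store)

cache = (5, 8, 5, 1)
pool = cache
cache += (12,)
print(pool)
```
[3, 3, 1, 3, 15, 45, 38]
(5, 8, 5, 1)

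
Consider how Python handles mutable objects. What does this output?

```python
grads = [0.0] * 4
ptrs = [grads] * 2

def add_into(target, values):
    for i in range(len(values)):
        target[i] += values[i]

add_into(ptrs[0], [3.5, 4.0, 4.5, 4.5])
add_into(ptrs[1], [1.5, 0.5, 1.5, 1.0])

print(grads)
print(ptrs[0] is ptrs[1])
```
[5.0, 4.5, 6.0, 5.5]
True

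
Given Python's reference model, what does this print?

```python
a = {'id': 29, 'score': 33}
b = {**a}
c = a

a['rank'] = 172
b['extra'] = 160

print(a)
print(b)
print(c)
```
{'id': 29, 'score': 33, 'rank': 172}
{'id': 29, 'score': 33, 'extra': 160}
{'id': 29, 'score': 33, 'rank': 172}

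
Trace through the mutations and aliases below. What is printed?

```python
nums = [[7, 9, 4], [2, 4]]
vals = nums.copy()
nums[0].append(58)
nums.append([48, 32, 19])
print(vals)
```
[[7, 9, 4, 58], [2, 4]]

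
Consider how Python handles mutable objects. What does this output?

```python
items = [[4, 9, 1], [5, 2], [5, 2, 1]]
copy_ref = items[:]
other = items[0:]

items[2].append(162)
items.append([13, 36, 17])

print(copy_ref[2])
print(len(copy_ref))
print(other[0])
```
[5, 2, 1, 162]
3
[4, 9, 1]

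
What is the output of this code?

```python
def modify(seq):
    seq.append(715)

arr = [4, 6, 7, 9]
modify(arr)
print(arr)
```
[4, 6, 7, 9, 715]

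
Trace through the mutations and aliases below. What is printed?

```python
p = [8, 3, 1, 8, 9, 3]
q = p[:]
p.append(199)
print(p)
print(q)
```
[8, 3, 1, 8, 9, 3, 199]
[8, 3, 1, 8, 9, 3]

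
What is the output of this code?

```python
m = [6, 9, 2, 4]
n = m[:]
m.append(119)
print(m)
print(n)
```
[6, 9, 2, 4, 119]
[6, 9, 2, 4]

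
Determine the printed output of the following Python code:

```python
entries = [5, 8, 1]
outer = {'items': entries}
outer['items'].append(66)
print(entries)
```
[5, 8, 1, 66]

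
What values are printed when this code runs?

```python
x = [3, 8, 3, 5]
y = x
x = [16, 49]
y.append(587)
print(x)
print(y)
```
[16, 49]
[3, 8, 3, 5, 587]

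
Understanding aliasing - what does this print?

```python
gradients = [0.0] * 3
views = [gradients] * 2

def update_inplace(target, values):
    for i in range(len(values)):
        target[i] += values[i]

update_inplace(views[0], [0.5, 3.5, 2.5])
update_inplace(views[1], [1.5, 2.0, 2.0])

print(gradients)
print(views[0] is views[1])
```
[2.0, 5.5, 4.5]
True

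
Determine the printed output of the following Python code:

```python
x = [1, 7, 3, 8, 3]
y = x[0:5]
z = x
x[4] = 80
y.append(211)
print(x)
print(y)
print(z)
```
[1, 7, 3, 8, 80]
[1, 7, 3, 8, 3, 211]
[1, 7, 3, 8, 80]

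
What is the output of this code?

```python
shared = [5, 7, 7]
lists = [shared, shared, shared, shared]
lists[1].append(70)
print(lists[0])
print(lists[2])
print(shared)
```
[5, 7, 7, 70]
[5, 7, 7, 70]
[5, 7, 7, 70]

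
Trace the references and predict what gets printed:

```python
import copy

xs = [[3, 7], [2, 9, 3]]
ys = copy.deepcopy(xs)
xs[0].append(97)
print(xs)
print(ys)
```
[[3, 7, 97], [2, 9, 3]]
[[3, 7], [2, 9, 3]]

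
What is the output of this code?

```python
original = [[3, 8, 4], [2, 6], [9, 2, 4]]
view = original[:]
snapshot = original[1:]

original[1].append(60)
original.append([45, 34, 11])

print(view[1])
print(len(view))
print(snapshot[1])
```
[2, 6, 60]
3
[9, 2, 4]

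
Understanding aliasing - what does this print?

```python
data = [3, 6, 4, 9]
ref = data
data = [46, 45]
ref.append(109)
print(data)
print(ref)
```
[46, 45]
[3, 6, 4, 9, 109]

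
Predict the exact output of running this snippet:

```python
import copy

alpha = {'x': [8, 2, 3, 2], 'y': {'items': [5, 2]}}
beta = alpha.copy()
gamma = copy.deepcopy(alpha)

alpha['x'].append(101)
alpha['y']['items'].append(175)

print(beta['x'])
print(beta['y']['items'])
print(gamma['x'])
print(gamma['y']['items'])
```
[8, 2, 3, 2, 101]
[5, 2, 175]
[8, 2, 3, 2]
[5, 2]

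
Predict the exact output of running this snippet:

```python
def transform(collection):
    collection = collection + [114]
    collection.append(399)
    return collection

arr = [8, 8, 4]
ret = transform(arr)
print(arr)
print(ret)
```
[8, 8, 4]
[8, 8, 4, 114, 399]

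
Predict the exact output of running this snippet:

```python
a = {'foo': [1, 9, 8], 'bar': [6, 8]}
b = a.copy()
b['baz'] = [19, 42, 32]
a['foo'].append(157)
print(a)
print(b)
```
{'foo': [1, 9, 8, 157], 'bar': [6, 8]}
{'foo': [1, 9, 8, 157], 'bar': [6, 8], 'baz': [19, 42, 32]}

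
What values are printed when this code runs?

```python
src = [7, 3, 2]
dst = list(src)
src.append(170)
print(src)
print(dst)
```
[7, 3, 2, 170]
[7, 3, 2]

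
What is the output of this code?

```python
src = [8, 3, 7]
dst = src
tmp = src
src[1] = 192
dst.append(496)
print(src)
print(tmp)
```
[8, 192, 7, 496]
[8, 192, 7, 496]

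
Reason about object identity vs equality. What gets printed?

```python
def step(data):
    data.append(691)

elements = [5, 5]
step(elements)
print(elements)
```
[5, 5, 691]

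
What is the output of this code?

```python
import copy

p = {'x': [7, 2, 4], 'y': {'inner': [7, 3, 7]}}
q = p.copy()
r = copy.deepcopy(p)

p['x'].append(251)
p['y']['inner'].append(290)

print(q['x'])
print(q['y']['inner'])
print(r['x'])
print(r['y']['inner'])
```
[7, 2, 4, 251]
[7, 3, 7, 290]
[7, 2, 4]
[7, 3, 7]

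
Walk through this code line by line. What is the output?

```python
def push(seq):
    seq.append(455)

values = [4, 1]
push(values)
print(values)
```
[4, 1, 455]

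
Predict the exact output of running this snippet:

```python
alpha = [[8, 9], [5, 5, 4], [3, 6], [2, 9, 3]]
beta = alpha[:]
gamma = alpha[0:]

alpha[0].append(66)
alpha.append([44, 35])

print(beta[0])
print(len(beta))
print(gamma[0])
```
[8, 9, 66]
4
[8, 9, 66]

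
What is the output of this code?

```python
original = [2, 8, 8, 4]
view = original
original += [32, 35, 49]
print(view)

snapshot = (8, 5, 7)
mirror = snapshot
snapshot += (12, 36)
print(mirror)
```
[2, 8, 8, 4, 32, 35, 49]
(8, 5, 7)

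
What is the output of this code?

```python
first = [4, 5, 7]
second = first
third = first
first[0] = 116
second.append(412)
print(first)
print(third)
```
[116, 5, 7, 412]
[116, 5, 7, 412]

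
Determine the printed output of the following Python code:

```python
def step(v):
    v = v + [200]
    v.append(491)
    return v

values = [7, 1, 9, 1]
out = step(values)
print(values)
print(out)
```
[7, 1, 9, 1]
[7, 1, 9, 1, 200, 491]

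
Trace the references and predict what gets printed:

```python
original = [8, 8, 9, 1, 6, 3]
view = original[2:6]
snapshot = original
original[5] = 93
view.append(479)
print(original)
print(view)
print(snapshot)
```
[8, 8, 9, 1, 6, 93]
[9, 1, 6, 3, 479]
[8, 8, 9, 1, 6, 93]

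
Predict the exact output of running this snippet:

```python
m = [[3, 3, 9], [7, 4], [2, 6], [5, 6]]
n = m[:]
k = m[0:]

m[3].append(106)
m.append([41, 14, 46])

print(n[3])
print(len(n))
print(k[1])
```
[5, 6, 106]
4
[7, 4]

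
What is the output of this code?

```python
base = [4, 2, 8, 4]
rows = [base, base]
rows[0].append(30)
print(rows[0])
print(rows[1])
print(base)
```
[4, 2, 8, 4, 30]
[4, 2, 8, 4, 30]
[4, 2, 8, 4, 30]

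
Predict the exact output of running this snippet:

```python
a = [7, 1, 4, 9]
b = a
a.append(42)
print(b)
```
[7, 1, 4, 9, 42]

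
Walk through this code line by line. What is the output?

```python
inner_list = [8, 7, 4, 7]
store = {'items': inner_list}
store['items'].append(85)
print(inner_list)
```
[8, 7, 4, 7, 85]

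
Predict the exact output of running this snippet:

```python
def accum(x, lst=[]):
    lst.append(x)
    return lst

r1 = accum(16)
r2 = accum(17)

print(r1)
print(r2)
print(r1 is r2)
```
[16, 17]
[16, 17]
True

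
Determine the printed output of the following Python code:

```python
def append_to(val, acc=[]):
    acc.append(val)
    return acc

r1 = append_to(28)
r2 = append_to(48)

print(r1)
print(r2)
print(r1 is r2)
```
[28, 48]
[28, 48]
True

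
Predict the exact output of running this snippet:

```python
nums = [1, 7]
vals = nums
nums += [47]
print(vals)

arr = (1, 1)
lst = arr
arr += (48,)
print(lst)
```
[1, 7, 47]
(1, 1)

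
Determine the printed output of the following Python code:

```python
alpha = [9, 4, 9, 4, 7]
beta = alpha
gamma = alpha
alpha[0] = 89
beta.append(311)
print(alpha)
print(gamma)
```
[89, 4, 9, 4, 7, 311]
[89, 4, 9, 4, 7, 311]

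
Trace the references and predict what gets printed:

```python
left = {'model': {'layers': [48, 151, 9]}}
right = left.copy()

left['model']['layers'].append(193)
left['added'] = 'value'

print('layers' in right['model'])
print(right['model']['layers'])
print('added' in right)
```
True
[48, 151, 9, 193]
False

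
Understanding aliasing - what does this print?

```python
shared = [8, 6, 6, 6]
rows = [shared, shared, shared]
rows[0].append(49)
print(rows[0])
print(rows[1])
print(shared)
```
[8, 6, 6, 6, 49]
[8, 6, 6, 6, 49]
[8, 6, 6, 6, 49]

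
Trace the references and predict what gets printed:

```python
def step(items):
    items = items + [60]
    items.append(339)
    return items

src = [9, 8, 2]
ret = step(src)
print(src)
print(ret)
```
[9, 8, 2]
[9, 8, 2, 60, 339]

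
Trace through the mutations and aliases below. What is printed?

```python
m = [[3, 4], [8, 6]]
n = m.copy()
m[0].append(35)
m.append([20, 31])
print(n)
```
[[3, 4, 35], [8, 6]]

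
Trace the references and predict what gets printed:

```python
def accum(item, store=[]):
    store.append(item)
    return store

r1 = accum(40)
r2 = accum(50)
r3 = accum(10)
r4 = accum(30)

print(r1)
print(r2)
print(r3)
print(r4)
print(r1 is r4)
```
[40, 50, 10, 30]
[40, 50, 10, 30]
[40, 50, 10, 30]
[40, 50, 10, 30]
True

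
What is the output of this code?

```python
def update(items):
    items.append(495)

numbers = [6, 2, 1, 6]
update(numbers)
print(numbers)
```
[6, 2, 1, 6, 495]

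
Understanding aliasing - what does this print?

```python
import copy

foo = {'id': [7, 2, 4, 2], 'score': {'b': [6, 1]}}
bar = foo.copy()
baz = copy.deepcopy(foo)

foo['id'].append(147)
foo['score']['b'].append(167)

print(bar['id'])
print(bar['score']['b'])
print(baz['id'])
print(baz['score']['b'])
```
[7, 2, 4, 2, 147]
[6, 1, 167]
[7, 2, 4, 2]
[6, 1]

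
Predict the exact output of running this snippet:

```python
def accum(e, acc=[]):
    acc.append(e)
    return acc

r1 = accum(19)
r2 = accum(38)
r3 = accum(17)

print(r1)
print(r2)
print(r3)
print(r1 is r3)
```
[19, 38, 17]
[19, 38, 17]
[19, 38, 17]
True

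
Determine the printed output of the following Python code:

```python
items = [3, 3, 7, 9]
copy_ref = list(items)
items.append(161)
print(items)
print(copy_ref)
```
[3, 3, 7, 9, 161]
[3, 3, 7, 9]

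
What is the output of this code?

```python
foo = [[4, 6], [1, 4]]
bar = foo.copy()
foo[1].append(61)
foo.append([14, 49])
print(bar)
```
[[4, 6], [1, 4, 61]]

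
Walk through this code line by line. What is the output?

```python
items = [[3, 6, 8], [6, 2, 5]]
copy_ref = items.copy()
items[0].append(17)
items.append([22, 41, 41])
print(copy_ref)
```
[[3, 6, 8, 17], [6, 2, 5]]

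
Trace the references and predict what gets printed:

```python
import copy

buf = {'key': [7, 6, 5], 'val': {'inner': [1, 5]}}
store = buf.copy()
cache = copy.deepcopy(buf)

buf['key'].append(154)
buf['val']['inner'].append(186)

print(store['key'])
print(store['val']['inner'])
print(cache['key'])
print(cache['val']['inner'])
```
[7, 6, 5, 154]
[1, 5, 186]
[7, 6, 5]
[1, 5]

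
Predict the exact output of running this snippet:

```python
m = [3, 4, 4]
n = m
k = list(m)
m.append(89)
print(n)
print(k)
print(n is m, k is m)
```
[3, 4, 4, 89]
[3, 4, 4]
True False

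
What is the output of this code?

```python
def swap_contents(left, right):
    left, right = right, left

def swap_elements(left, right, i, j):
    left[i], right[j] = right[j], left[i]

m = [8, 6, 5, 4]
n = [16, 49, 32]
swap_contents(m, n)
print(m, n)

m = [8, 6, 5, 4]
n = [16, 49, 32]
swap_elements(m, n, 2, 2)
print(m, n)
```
[8, 6, 5, 4] [16, 49, 32]
[8, 6, 32, 4] [16, 49, 5]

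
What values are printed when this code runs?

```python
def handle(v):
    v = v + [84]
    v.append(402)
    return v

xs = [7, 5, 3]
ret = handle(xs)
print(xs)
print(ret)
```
[7, 5, 3]
[7, 5, 3, 84, 402]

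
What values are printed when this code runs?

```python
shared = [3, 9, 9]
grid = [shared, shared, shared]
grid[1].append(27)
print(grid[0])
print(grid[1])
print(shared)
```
[3, 9, 9, 27]
[3, 9, 9, 27]
[3, 9, 9, 27]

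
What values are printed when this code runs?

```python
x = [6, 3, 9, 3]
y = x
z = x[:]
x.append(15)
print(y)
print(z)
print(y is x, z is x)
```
[6, 3, 9, 3, 15]
[6, 3, 9, 3]
True False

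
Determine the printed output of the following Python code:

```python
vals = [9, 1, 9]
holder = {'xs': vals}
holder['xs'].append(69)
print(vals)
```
[9, 1, 9, 69]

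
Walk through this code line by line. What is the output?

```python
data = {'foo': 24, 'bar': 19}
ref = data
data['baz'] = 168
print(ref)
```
{'foo': 24, 'bar': 19, 'baz': 168}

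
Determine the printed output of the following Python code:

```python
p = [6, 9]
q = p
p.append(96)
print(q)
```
[6, 9, 96]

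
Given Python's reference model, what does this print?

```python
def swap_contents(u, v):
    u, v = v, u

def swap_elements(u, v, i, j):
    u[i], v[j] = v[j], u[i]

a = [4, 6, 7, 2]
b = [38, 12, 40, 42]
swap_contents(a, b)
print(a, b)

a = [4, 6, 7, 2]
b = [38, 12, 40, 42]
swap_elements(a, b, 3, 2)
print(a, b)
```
[4, 6, 7, 2] [38, 12, 40, 42]
[4, 6, 7, 40] [38, 12, 2, 42]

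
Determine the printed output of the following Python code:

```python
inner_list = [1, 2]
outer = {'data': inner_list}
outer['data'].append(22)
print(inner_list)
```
[1, 2, 22]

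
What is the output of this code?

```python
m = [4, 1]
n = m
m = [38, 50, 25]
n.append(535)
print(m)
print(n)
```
[38, 50, 25]
[4, 1, 535]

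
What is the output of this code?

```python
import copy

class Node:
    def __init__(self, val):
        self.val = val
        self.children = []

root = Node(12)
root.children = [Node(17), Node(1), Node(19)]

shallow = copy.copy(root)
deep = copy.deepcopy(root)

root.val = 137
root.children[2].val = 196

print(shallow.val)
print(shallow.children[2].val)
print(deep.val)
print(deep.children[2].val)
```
12
196
12
19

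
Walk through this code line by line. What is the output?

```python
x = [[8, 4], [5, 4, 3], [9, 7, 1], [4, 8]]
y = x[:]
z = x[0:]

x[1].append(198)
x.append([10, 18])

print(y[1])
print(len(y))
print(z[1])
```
[5, 4, 3, 198]
4
[5, 4, 3, 198]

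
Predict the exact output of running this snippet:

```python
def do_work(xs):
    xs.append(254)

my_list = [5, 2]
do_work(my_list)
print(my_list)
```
[5, 2, 254]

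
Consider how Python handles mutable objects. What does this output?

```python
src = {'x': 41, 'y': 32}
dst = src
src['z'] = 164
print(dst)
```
{'x': 41, 'y': 32, 'z': 164}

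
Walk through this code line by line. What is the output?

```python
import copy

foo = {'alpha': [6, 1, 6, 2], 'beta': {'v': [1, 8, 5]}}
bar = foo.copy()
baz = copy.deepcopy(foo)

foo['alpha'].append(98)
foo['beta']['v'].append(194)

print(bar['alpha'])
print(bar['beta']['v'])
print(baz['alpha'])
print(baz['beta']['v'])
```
[6, 1, 6, 2, 98]
[1, 8, 5, 194]
[6, 1, 6, 2]
[1, 8, 5]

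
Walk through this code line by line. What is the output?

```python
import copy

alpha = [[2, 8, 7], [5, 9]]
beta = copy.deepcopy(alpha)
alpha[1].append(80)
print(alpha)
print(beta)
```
[[2, 8, 7], [5, 9, 80]]
[[2, 8, 7], [5, 9]]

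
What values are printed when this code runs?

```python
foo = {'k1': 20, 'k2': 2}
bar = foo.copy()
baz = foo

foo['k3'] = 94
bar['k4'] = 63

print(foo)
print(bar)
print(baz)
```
{'k1': 20, 'k2': 2, 'k3': 94}
{'k1': 20, 'k2': 2, 'k4': 63}
{'k1': 20, 'k2': 2, 'k3': 94}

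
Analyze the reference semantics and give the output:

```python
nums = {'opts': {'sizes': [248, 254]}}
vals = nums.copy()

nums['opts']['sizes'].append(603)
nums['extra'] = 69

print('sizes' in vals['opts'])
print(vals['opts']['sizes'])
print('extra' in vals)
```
True
[248, 254, 603]
False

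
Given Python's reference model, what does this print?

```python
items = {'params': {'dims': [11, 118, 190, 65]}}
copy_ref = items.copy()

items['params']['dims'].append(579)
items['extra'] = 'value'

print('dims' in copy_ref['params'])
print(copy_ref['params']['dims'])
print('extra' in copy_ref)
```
True
[11, 118, 190, 65, 579]
False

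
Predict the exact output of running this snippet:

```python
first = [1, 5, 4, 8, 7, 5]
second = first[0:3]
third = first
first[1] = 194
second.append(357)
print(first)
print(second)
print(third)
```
[1, 194, 4, 8, 7, 5]
[1, 5, 4, 357]
[1, 194, 4, 8, 7, 5]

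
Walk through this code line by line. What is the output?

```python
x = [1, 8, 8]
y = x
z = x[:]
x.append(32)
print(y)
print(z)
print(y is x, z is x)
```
[1, 8, 8, 32]
[1, 8, 8]
True False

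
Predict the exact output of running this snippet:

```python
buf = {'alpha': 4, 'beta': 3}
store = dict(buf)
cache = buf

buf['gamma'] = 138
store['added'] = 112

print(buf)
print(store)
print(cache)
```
{'alpha': 4, 'beta': 3, 'gamma': 138}
{'alpha': 4, 'beta': 3, 'added': 112}
{'alpha': 4, 'beta': 3, 'gamma': 138}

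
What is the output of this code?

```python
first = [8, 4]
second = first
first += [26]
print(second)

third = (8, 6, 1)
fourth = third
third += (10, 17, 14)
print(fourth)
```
[8, 4, 26]
(8, 6, 1)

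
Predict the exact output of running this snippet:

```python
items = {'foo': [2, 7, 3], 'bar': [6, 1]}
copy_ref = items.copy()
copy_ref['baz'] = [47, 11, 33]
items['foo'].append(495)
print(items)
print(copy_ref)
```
{'foo': [2, 7, 3, 495], 'bar': [6, 1]}
{'foo': [2, 7, 3, 495], 'bar': [6, 1], 'baz': [47, 11, 33]}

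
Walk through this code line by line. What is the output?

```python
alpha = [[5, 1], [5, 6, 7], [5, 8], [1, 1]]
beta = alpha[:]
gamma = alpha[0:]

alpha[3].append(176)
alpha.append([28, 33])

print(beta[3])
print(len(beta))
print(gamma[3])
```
[1, 1, 176]
4
[1, 1, 176]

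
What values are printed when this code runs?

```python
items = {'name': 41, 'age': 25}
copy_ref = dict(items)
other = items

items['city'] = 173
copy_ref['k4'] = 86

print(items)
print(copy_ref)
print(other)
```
{'name': 41, 'age': 25, 'city': 173}
{'name': 41, 'age': 25, 'k4': 86}
{'name': 41, 'age': 25, 'city': 173}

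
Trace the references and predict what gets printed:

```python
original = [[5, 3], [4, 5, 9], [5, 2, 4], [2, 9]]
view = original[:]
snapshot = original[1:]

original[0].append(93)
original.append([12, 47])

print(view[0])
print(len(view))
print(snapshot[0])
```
[5, 3, 93]
4
[4, 5, 9]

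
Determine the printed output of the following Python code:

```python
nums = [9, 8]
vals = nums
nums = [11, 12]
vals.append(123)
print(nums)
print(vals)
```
[11, 12]
[9, 8, 123]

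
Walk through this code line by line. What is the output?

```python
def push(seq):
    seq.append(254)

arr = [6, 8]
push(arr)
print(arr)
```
[6, 8, 254]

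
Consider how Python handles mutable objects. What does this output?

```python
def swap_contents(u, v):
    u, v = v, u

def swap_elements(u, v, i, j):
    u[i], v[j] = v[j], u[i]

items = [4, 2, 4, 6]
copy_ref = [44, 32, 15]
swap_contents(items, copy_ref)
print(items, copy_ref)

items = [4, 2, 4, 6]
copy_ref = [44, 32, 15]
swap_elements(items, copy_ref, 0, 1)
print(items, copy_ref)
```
[4, 2, 4, 6] [44, 32, 15]
[32, 2, 4, 6] [44, 4, 15]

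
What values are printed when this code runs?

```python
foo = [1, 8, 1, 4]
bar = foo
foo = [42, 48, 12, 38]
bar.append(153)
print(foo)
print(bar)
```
[42, 48, 12, 38]
[1, 8, 1, 4, 153]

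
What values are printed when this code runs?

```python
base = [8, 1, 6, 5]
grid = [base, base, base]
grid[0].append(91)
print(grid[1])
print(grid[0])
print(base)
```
[8, 1, 6, 5, 91]
[8, 1, 6, 5, 91]
[8, 1, 6, 5, 91]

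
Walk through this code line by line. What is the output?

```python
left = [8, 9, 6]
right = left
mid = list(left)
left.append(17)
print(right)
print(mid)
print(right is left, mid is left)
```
[8, 9, 6, 17]
[8, 9, 6]
True False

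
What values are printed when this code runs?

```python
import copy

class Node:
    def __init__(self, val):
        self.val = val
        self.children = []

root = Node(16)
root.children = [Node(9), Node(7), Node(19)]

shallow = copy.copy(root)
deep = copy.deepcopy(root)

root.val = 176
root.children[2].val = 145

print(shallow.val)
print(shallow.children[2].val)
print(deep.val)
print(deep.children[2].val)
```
16
145
16
19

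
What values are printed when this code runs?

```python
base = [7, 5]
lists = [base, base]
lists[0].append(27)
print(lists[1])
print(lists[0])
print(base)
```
[7, 5, 27]
[7, 5, 27]
[7, 5, 27]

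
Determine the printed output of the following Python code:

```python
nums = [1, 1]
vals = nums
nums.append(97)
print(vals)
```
[1, 1, 97]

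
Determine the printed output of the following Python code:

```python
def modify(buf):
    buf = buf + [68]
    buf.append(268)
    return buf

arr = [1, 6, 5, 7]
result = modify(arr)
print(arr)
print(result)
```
[1, 6, 5, 7]
[1, 6, 5, 7, 68, 268]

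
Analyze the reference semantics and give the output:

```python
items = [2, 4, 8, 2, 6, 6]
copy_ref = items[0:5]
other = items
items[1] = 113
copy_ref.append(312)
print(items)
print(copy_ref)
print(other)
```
[2, 113, 8, 2, 6, 6]
[2, 4, 8, 2, 6, 312]
[2, 113, 8, 2, 6, 6]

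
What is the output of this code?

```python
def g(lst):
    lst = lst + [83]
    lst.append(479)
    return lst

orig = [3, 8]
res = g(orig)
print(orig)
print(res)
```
[3, 8]
[3, 8, 83, 479]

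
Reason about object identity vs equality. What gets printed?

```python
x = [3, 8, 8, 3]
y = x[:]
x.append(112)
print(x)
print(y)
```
[3, 8, 8, 3, 112]
[3, 8, 8, 3]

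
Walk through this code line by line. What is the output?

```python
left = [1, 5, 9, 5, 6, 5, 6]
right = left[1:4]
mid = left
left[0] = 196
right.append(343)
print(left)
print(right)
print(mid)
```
[196, 5, 9, 5, 6, 5, 6]
[5, 9, 5, 343]
[196, 5, 9, 5, 6, 5, 6]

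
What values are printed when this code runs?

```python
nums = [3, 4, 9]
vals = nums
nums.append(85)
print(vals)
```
[3, 4, 9, 85]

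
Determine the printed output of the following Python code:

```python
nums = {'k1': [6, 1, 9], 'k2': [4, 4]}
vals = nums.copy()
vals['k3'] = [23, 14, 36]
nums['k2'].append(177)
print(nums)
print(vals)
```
{'k1': [6, 1, 9], 'k2': [4, 4, 177]}
{'k1': [6, 1, 9], 'k2': [4, 4, 177], 'k3': [23, 14, 36]}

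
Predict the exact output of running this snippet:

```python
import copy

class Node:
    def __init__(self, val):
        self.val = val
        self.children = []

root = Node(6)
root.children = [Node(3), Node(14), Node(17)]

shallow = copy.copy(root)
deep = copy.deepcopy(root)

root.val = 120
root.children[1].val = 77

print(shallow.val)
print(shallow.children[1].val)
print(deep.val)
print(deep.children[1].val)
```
6
77
6
14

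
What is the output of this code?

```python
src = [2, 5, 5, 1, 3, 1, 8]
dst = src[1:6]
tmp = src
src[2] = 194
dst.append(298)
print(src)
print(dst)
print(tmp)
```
[2, 5, 194, 1, 3, 1, 8]
[5, 5, 1, 3, 1, 298]
[2, 5, 194, 1, 3, 1, 8]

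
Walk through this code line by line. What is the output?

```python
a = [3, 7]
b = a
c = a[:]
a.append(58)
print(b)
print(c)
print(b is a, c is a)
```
[3, 7, 58]
[3, 7]
True False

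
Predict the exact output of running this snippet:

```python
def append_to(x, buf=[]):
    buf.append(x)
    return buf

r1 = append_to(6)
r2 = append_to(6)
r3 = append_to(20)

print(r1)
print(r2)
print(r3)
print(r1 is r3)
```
[6, 6, 20]
[6, 6, 20]
[6, 6, 20]
True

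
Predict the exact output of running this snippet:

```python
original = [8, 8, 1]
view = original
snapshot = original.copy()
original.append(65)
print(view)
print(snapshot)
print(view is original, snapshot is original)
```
[8, 8, 1, 65]
[8, 8, 1]
True False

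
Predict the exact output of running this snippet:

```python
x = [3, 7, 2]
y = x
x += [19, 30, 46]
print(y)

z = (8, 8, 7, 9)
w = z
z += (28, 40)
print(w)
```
[3, 7, 2, 19, 30, 46]
(8, 8, 7, 9)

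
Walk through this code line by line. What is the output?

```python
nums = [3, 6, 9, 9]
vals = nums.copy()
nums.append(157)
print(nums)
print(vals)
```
[3, 6, 9, 9, 157]
[3, 6, 9, 9]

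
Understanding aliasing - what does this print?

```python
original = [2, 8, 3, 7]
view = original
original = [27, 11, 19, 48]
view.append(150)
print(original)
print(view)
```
[27, 11, 19, 48]
[2, 8, 3, 7, 150]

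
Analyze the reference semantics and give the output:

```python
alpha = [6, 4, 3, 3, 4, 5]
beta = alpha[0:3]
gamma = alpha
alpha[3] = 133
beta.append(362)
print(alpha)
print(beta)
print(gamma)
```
[6, 4, 3, 133, 4, 5]
[6, 4, 3, 362]
[6, 4, 3, 133, 4, 5]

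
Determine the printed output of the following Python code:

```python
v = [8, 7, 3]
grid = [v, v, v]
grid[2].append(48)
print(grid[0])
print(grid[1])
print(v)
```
[8, 7, 3, 48]
[8, 7, 3, 48]
[8, 7, 3, 48]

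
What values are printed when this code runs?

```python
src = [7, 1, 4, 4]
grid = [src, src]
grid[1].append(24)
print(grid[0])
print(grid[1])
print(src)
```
[7, 1, 4, 4, 24]
[7, 1, 4, 4, 24]
[7, 1, 4, 4, 24]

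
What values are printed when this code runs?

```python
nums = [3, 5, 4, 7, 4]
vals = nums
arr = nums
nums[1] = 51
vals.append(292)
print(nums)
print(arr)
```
[3, 51, 4, 7, 4, 292]
[3, 51, 4, 7, 4, 292]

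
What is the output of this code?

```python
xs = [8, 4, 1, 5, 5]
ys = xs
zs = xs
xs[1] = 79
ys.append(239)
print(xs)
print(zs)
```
[8, 79, 1, 5, 5, 239]
[8, 79, 1, 5, 5, 239]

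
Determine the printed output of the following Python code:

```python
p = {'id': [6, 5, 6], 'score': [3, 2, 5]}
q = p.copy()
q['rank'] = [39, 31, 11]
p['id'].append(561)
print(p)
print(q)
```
{'id': [6, 5, 6, 561], 'score': [3, 2, 5]}
{'id': [6, 5, 6, 561], 'score': [3, 2, 5], 'rank': [39, 31, 11]}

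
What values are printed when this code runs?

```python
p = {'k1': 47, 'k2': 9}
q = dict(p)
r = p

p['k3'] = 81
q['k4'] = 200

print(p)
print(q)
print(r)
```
{'k1': 47, 'k2': 9, 'k3': 81}
{'k1': 47, 'k2': 9, 'k4': 200}
{'k1': 47, 'k2': 9, 'k3': 81}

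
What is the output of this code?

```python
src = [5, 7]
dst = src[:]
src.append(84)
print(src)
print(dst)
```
[5, 7, 84]
[5, 7]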